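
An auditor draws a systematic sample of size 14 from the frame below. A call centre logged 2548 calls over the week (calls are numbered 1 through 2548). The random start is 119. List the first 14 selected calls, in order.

k = N/n = 2548/14 = 182
call 1: 119
call 2: 119 + 182 = 301
call 3: 301 + 182 = 483
call 4: 483 + 182 = 665
call 5: 665 + 182 = 847
call 6: 847 + 182 = 1029
call 7: 1029 + 182 = 1211
call 8: 1211 + 182 = 1393
call 9: 1393 + 182 = 1575
call 10: 1575 + 182 = 1757
call 11: 1757 + 182 = 1939
call 12: 1939 + 182 = 2121
call 13: 2121 + 182 = 2303
call 14: 2303 + 182 = 2485

119, 301, 483, 665, 847, 1029, 1211, 1393, 1575, 1757, 1939, 2121, 2303, 2485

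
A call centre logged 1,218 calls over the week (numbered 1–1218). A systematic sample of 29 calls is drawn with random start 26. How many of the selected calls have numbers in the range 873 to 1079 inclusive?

5

k = 1218/29 = 42
First selection ≥ 873: 26 + ⌈(873−26)/42⌉·42 = 26 + 21×42 = 908
Last selection ≤ 1079: 26 + ⌊(1079−26)/42⌋·42 = 26 + 25×42 = 1076
Count = 25 − 21 + 1 = 5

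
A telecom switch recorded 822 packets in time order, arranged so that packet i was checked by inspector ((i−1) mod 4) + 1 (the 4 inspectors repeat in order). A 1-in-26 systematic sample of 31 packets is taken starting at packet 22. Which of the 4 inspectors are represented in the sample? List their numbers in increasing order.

Consecutive selections differ by k = 26, so their inspector numbers differ by 26 mod 4 = 2.
gcd(26, 4) = 2, so the sample visits 4/2 = 2 distinct residues mod 4.
Start 22 is inspector 2; the inspectors hit are 2, 4.

2, 4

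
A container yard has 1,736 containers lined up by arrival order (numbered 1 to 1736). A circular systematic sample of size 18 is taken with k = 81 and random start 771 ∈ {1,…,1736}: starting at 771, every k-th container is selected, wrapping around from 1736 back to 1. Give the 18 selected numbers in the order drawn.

Selection 1: 771
Selection 2: 771 + 81 = 852
Selection 3: 852 + 81 = 933
Selection 4: 933 + 81 = 1014
Selection 5: 1014 + 81 = 1095
Selection 6: 1095 + 81 = 1176
Selection 7: 1176 + 81 = 1257
Selection 8: 1257 + 81 = 1338
Selection 9: 1338 + 81 = 1419
Selection 10: 1419 + 81 = 1500
Selection 11: 1500 + 81 = 1581
Selection 12: 1581 + 81 = 1662
Selection 13: 1662 + 81 = 1743 → 1743 − 1736 = 7
Selection 14: 7 + 81 = 88
Selection 15: 88 + 81 = 169
Selection 16: 169 + 81 = 250
Selection 17: 250 + 81 = 331
Selection 18: 331 + 81 = 412

771, 852, 933, 1014, 1095, 1176, 1257, 1338, 1419, 1500, 1581, 1662, 7, 88, 169, 250, 331, 412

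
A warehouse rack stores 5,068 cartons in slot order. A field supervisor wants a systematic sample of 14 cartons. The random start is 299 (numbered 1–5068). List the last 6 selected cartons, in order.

k = N/n = 5068/14 = 362
9th selection = 299 + 8×362 = 3195
10th: 3195 + 362 = 3557
11th: 3557 + 362 = 3919
12th: 3919 + 362 = 4281
13th: 4281 + 362 = 4643
14th: 4643 + 362 = 5005

3195, 3557, 3919, 4281, 4643, 5005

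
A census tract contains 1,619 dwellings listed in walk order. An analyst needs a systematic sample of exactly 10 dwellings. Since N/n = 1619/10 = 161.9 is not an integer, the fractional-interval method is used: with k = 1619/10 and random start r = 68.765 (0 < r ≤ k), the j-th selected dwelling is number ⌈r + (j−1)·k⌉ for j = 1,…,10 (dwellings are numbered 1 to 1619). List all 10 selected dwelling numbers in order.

69, 231, 393, 555, 717, 879, 1041, 1203, 1364, 1526

j=1: r + 0k = 68.765 → ⌈·⌉ = 69
j=2: r + 1k = 230.665 → ⌈·⌉ = 231
j=3: r + 2k = 392.565 → ⌈·⌉ = 393
j=4: r + 3k = 554.465 → ⌈·⌉ = 555
j=5: r + 4k = 716.365 → ⌈·⌉ = 717
j=6: r + 5k = 878.265 → ⌈·⌉ = 879
j=7: r + 6k = 1040.165 → ⌈·⌉ = 1041
j=8: r + 7k = 1202.065 → ⌈·⌉ = 1203
j=9: r + 8k = 1363.965 → ⌈·⌉ = 1364
j=10: r + 9k = 1525.865 → ⌈·⌉ = 1526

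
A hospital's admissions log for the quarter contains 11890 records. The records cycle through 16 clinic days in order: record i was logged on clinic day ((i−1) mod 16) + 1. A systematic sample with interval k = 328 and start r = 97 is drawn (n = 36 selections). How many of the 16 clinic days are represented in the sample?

2

Consecutive selections differ by k = 328, so their clinic day numbers differ by 328 mod 16 = 8.
gcd(328, 16) = 8, so the sample visits 16/8 = 2 distinct residues mod 16.
Start 97 is clinic day 1; the clinic days hit are 1, 9.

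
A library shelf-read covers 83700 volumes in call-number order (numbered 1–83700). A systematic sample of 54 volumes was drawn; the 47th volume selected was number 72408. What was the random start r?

k = 83700/54 = 1550
r = 72408 − (47−1)×1550 = 72408 − 71300 = 1108

1108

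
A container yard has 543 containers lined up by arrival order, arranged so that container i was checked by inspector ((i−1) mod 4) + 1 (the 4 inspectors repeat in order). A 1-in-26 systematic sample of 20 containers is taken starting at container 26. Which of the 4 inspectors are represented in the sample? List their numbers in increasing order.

2, 4

Consecutive selections differ by k = 26, so their inspector numbers differ by 26 mod 4 = 2.
gcd(26, 4) = 2, so the sample visits 4/2 = 2 distinct residues mod 4.
Start 26 is inspector 2; the inspectors hit are 2, 4.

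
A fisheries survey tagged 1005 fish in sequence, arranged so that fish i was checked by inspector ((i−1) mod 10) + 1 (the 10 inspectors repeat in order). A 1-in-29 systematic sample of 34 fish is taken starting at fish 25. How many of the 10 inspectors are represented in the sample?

10

Consecutive selections differ by k = 29, so their inspector numbers differ by 29 mod 10 = 9.
gcd(29, 10) = 1, so the sample visits 10/1 = 10 distinct residues mod 10.
Start 25 is inspector 5; the inspectors hit are 1, 2, 3, 4, 5, 6, 7, 8, 9, 10.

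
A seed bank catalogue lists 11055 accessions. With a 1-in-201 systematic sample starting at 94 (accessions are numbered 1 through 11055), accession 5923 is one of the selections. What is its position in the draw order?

30

k = 201
position = (5923 − 94)/201 + 1 = 5829/201 + 1 = 29 + 1 = 30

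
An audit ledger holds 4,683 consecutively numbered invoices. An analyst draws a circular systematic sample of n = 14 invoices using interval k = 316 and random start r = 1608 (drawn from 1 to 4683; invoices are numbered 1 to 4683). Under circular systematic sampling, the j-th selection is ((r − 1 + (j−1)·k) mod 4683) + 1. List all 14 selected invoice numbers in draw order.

1608, 1924, 2240, 2556, 2872, 3188, 3504, 3820, 4136, 4452, 85, 401, 717, 1033

Selection 1: 1608
Selection 2: 1608 + 316 = 1924
Selection 3: 1924 + 316 = 2240
Selection 4: 2240 + 316 = 2556
Selection 5: 2556 + 316 = 2872
Selection 6: 2872 + 316 = 3188
Selection 7: 3188 + 316 = 3504
Selection 8: 3504 + 316 = 3820
Selection 9: 3820 + 316 = 4136
Selection 10: 4136 + 316 = 4452
Selection 11: 4452 + 316 = 4768 → 4768 − 4683 = 85
Selection 12: 85 + 316 = 401
Selection 13: 401 + 316 = 717
Selection 14: 717 + 316 = 1033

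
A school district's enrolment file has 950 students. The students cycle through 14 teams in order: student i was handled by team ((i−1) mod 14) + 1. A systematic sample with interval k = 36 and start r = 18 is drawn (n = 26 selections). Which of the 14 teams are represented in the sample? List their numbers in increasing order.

2, 4, 6, 8, 10, 12, 14

Consecutive selections differ by k = 36, so their team numbers differ by 36 mod 14 = 8.
gcd(36, 14) = 2, so the sample visits 14/2 = 7 distinct residues mod 14.
Start 18 is team 4; the teams hit are 2, 4, 6, 8, 10, 12, 14.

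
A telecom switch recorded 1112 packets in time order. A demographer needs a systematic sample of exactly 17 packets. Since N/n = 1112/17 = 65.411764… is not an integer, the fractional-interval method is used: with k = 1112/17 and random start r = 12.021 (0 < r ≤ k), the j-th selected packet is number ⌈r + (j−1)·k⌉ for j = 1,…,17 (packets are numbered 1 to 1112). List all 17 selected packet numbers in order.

j=1: r + 0k = 12.021 → ⌈·⌉ = 13
j=2: r + 1k = 77.432764… → ⌈·⌉ = 78
j=3: r + 2k = 142.844529… → ⌈·⌉ = 143
j=4: r + 3k = 208.256294… → ⌈·⌉ = 209
j=5: r + 4k = 273.668058… → ⌈·⌉ = 274
j=6: r + 5k = 339.079823… → ⌈·⌉ = 340
j=7: r + 6k = 404.491588… → ⌈·⌉ = 405
j=8: r + 7k = 469.903352… → ⌈·⌉ = 470
j=9: r + 8k = 535.315117… → ⌈·⌉ = 536
j=10: r + 9k = 600.726882… → ⌈·⌉ = 601
j=11: r + 10k = 666.138647… → ⌈·⌉ = 667
j=12: r + 11k = 731.550411… → ⌈·⌉ = 732
j=13: r + 12k = 796.962176… → ⌈·⌉ = 797
j=14: r + 13k = 862.373941… → ⌈·⌉ = 863
j=15: r + 14k = 927.785705… → ⌈·⌉ = 928
j=16: r + 15k = 993.197470… → ⌈·⌉ = 994
j=17: r + 16k = 1058.609235… → ⌈·⌉ = 1059

13, 78, 143, 209, 274, 340, 405, 470, 536, 601, 667, 732, 797, 863, 928, 994, 1059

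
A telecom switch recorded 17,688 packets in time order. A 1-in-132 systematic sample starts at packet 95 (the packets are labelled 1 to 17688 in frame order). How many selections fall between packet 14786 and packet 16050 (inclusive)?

9

k = 132
First selection ≥ 14786: 95 + ⌈(14786−95)/132⌉·132 = 95 + 112×132 = 14879
Last selection ≤ 16050: 95 + ⌊(16050−95)/132⌋·132 = 95 + 120×132 = 15935
Count = 120 − 112 + 1 = 9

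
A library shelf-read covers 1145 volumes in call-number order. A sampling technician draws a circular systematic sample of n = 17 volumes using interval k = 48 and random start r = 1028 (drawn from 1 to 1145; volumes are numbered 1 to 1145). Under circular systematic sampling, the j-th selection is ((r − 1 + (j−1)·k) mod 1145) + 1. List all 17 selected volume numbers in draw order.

Selection 1: 1028
Selection 2: 1028 + 48 = 1076
Selection 3: 1076 + 48 = 1124
Selection 4: 1124 + 48 = 1172 → 1172 − 1145 = 27
Selection 5: 27 + 48 = 75
Selection 6: 75 + 48 = 123
Selection 7: 123 + 48 = 171
Selection 8: 171 + 48 = 219
Selection 9: 219 + 48 = 267
Selection 10: 267 + 48 = 315
Selection 11: 315 + 48 = 363
Selection 12: 363 + 48 = 411
Selection 13: 411 + 48 = 459
Selection 14: 459 + 48 = 507
Selection 15: 507 + 48 = 555
Selection 16: 555 + 48 = 603
Selection 17: 603 + 48 = 651

1028, 1076, 1124, 27, 75, 123, 171, 219, 267, 315, 363, 411, 459, 507, 555, 603, 651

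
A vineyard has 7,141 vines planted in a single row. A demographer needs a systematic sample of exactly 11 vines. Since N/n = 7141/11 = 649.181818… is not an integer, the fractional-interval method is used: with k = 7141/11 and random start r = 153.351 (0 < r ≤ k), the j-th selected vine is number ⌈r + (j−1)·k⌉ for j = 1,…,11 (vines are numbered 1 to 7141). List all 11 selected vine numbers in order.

j=1: r + 0k = 153.351 → ⌈·⌉ = 154
j=2: r + 1k = 802.532818… → ⌈·⌉ = 803
j=3: r + 2k = 1451.714636… → ⌈·⌉ = 1452
j=4: r + 3k = 2100.896454… → ⌈·⌉ = 2101
j=5: r + 4k = 2750.078272… → ⌈·⌉ = 2751
j=6: r + 5k = 3399.260090… → ⌈·⌉ = 3400
j=7: r + 6k = 4048.441909… → ⌈·⌉ = 4049
j=8: r + 7k = 4697.623727… → ⌈·⌉ = 4698
j=9: r + 8k = 5346.805545… → ⌈·⌉ = 5347
j=10: r + 9k = 5995.987363… → ⌈·⌉ = 5996
j=11: r + 10k = 6645.169181… → ⌈·⌉ = 6646

154, 803, 1452, 2101, 2751, 3400, 4049, 4698, 5347, 5996, 6646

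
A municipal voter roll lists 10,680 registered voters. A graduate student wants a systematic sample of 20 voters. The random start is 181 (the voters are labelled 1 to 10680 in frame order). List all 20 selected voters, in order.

k = N/n = 10680/20 = 534
voter 1: 181
voter 2: 181 + 534 = 715
voter 3: 715 + 534 = 1249
voter 4: 1249 + 534 = 1783
voter 5: 1783 + 534 = 2317
voter 6: 2317 + 534 = 2851
voter 7: 2851 + 534 = 3385
voter 8: 3385 + 534 = 3919
voter 9: 3919 + 534 = 4453
voter 10: 4453 + 534 = 4987
voter 11: 4987 + 534 = 5521
voter 12: 5521 + 534 = 6055
voter 13: 6055 + 534 = 6589
voter 14: 6589 + 534 = 7123
voter 15: 7123 + 534 = 7657
voter 16: 7657 + 534 = 8191
voter 17: 8191 + 534 = 8725
voter 18: 8725 + 534 = 9259
voter 19: 9259 + 534 = 9793
voter 20: 9793 + 534 = 10327

181, 715, 1249, 1783, 2317, 2851, 3385, 3919, 4453, 4987, 5521, 6055, 6589, 7123, 7657, 8191, 8725, 9259, 9793, 10327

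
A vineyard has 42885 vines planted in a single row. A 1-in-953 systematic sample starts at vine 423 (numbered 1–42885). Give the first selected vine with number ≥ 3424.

4235

k = 953
Steps past start: ⌈(3424 − 423)/953⌉ = ⌈3001/953⌉ = 4
Selected vine: 423 + 4×953 = 4235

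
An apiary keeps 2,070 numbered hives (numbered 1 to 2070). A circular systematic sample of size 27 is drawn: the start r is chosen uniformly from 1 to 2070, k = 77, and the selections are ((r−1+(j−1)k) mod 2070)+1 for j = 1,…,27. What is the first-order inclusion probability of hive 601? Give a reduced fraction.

3/230

For each position j, as r ranges over 1…2070 the j-th selection hits every hive exactly once, so hive 601 is selected for exactly 27 of the 2070 starts.
Inclusion probability = 27/2070 = 3/230.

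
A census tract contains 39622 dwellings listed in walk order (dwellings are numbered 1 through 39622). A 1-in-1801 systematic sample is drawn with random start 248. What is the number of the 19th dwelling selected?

32666

k = 1801
19th selection = r + (19−1)·k = 248 + 18×1801 = 248 + 32418 = 32666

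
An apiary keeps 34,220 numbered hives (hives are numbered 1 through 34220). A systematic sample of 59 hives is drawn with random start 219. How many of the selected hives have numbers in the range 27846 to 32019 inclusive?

k = 34220/59 = 580
First selection ≥ 27846: 219 + ⌈(27846−219)/580⌉·580 = 219 + 48×580 = 28059
Last selection ≤ 32019: 219 + ⌊(32019−219)/580⌋·580 = 219 + 54×580 = 31539
Count = 54 − 48 + 1 = 7

7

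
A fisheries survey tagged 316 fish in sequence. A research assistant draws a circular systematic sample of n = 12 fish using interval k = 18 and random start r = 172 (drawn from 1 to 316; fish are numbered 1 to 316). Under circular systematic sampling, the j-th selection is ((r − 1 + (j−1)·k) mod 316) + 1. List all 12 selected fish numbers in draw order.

172, 190, 208, 226, 244, 262, 280, 298, 316, 18, 36, 54

Selection 1: 172
Selection 2: 172 + 18 = 190
Selection 3: 190 + 18 = 208
Selection 4: 208 + 18 = 226
Selection 5: 226 + 18 = 244
Selection 6: 244 + 18 = 262
Selection 7: 262 + 18 = 280
Selection 8: 280 + 18 = 298
Selection 9: 298 + 18 = 316
Selection 10: 316 + 18 = 334 → 334 − 316 = 18
Selection 11: 18 + 18 = 36
Selection 12: 36 + 18 = 54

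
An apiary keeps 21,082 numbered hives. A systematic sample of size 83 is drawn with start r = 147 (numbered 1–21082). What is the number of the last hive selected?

k = 21082/83 = 254
83rd selection = r + (83−1)·k = 147 + 82×254 = 147 + 20828 = 20975

20975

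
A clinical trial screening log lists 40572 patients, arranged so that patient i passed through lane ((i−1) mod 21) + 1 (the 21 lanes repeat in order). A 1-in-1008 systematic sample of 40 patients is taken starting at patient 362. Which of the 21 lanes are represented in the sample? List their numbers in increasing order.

5

Consecutive selections differ by k = 1008, so their lane numbers differ by 1008 mod 21 = 0.
gcd(1008, 21) = 21, so the sample visits 21/21 = 1 distinct residues mod 21.
Start 362 is lane 5; the lanes hit are 5.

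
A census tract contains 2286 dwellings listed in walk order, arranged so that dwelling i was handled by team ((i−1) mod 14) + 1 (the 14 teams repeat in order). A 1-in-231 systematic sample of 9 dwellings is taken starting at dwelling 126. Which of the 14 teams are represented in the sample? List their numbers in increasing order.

Consecutive selections differ by k = 231, so their team numbers differ by 231 mod 14 = 7.
gcd(231, 14) = 7, so the sample visits 14/7 = 2 distinct residues mod 14.
Start 126 is team 14; the teams hit are 7, 14.

7, 14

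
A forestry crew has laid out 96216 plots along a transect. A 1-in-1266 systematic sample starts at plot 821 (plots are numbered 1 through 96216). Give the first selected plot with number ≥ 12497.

k = 1266
Steps past start: ⌈(12497 − 821)/1266⌉ = ⌈11676/1266⌉ = 10
Selected plot: 821 + 10×1266 = 13481

13481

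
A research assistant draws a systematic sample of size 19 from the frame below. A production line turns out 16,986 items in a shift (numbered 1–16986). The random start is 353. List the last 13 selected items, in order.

5717, 6611, 7505, 8399, 9293, 10187, 11081, 11975, 12869, 13763, 14657, 15551, 16445

k = N/n = 16986/19 = 894
7th selection = 353 + 6×894 = 5717
8th: 5717 + 894 = 6611
9th: 6611 + 894 = 7505
10th: 7505 + 894 = 8399
11th: 8399 + 894 = 9293
12th: 9293 + 894 = 10187
13th: 10187 + 894 = 11081
14th: 11081 + 894 = 11975
15th: 11975 + 894 = 12869
16th: 12869 + 894 = 13763
17th: 13763 + 894 = 14657
18th: 14657 + 894 = 15551
19th: 15551 + 894 = 16445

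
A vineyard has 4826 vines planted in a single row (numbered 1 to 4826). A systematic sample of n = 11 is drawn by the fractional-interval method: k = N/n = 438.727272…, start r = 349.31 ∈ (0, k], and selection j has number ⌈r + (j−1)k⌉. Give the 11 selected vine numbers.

350, 789, 1227, 1666, 2105, 2543, 2982, 3421, 3860, 4298, 4737

j=1: r + 0k = 349.31 → ⌈·⌉ = 350
j=2: r + 1k = 788.037272… → ⌈·⌉ = 789
j=3: r + 2k = 1226.764545… → ⌈·⌉ = 1227
j=4: r + 3k = 1665.491818… → ⌈·⌉ = 1666
j=5: r + 4k = 2104.219090… → ⌈·⌉ = 2105
j=6: r + 5k = 2542.946363… → ⌈·⌉ = 2543
j=7: r + 6k = 2981.673636… → ⌈·⌉ = 2982
j=8: r + 7k = 3420.400909… → ⌈·⌉ = 3421
j=9: r + 8k = 3859.128181… → ⌈·⌉ = 3860
j=10: r + 9k = 4297.855454… → ⌈·⌉ = 4298
j=11: r + 10k = 4736.582727… → ⌈·⌉ = 4737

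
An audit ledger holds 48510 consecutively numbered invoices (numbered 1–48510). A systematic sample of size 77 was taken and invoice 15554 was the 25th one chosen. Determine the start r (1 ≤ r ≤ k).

434

k = 48510/77 = 630
r = 15554 − (25−1)×630 = 15554 − 15120 = 434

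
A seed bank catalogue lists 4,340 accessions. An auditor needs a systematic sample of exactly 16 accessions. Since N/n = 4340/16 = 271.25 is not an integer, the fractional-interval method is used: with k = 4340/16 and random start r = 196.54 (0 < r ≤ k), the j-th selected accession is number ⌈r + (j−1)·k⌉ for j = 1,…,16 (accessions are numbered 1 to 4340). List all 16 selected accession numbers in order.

197, 468, 740, 1011, 1282, 1553, 1825, 2096, 2367, 2638, 2910, 3181, 3452, 3723, 3995, 4266

j=1: r + 0k = 196.54 → ⌈·⌉ = 197
j=2: r + 1k = 467.79 → ⌈·⌉ = 468
j=3: r + 2k = 739.04 → ⌈·⌉ = 740
j=4: r + 3k = 1010.29 → ⌈·⌉ = 1011
j=5: r + 4k = 1281.54 → ⌈·⌉ = 1282
j=6: r + 5k = 1552.79 → ⌈·⌉ = 1553
j=7: r + 6k = 1824.04 → ⌈·⌉ = 1825
j=8: r + 7k = 2095.29 → ⌈·⌉ = 2096
j=9: r + 8k = 2366.54 → ⌈·⌉ = 2367
j=10: r + 9k = 2637.79 → ⌈·⌉ = 2638
j=11: r + 10k = 2909.04 → ⌈·⌉ = 2910
j=12: r + 11k = 3180.29 → ⌈·⌉ = 3181
j=13: r + 12k = 3451.54 → ⌈·⌉ = 3452
j=14: r + 13k = 3722.79 → ⌈·⌉ = 3723
j=15: r + 14k = 3994.04 → ⌈·⌉ = 3995
j=16: r + 15k = 4265.29 → ⌈·⌉ = 4266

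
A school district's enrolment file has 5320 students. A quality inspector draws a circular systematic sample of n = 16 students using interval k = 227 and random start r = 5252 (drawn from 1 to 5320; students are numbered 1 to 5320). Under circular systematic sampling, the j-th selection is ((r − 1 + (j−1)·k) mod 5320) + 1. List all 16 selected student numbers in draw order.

5252, 159, 386, 613, 840, 1067, 1294, 1521, 1748, 1975, 2202, 2429, 2656, 2883, 3110, 3337

Selection 1: 5252
Selection 2: 5252 + 227 = 5479 → 5479 − 5320 = 159
Selection 3: 159 + 227 = 386
Selection 4: 386 + 227 = 613
Selection 5: 613 + 227 = 840
Selection 6: 840 + 227 = 1067
Selection 7: 1067 + 227 = 1294
Selection 8: 1294 + 227 = 1521
Selection 9: 1521 + 227 = 1748
Selection 10: 1748 + 227 = 1975
Selection 11: 1975 + 227 = 2202
Selection 12: 2202 + 227 = 2429
Selection 13: 2429 + 227 = 2656
Selection 14: 2656 + 227 = 2883
Selection 15: 2883 + 227 = 3110
Selection 16: 3110 + 227 = 3337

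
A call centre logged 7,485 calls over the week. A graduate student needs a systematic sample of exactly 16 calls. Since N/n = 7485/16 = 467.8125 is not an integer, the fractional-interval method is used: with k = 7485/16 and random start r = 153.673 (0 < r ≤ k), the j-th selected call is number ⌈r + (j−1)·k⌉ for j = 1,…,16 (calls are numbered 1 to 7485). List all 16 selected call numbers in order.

154, 622, 1090, 1558, 2025, 2493, 2961, 3429, 3897, 4364, 4832, 5300, 5768, 6236, 6704, 7171

j=1: r + 0k = 153.673 → ⌈·⌉ = 154
j=2: r + 1k = 621.4855 → ⌈·⌉ = 622
j=3: r + 2k = 1089.298 → ⌈·⌉ = 1090
j=4: r + 3k = 1557.1105 → ⌈·⌉ = 1558
j=5: r + 4k = 2024.923 → ⌈·⌉ = 2025
j=6: r + 5k = 2492.7355 → ⌈·⌉ = 2493
j=7: r + 6k = 2960.548 → ⌈·⌉ = 2961
j=8: r + 7k = 3428.3605 → ⌈·⌉ = 3429
j=9: r + 8k = 3896.173 → ⌈·⌉ = 3897
j=10: r + 9k = 4363.9855 → ⌈·⌉ = 4364
j=11: r + 10k = 4831.798 → ⌈·⌉ = 4832
j=12: r + 11k = 5299.6105 → ⌈·⌉ = 5300
j=13: r + 12k = 5767.423 → ⌈·⌉ = 5768
j=14: r + 13k = 6235.2355 → ⌈·⌉ = 6236
j=15: r + 14k = 6703.048 → ⌈·⌉ = 6704
j=16: r + 15k = 7170.8605 → ⌈·⌉ = 7171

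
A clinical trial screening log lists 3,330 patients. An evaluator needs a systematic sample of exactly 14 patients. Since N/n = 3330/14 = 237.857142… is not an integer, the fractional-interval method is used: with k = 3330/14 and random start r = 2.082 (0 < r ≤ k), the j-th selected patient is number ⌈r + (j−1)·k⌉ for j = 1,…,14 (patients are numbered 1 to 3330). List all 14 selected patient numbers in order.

3, 240, 478, 716, 954, 1192, 1430, 1668, 1905, 2143, 2381, 2619, 2857, 3095

j=1: r + 0k = 2.082 → ⌈·⌉ = 3
j=2: r + 1k = 239.939142… → ⌈·⌉ = 240
j=3: r + 2k = 477.796285… → ⌈·⌉ = 478
j=4: r + 3k = 715.653428… → ⌈·⌉ = 716
j=5: r + 4k = 953.510571… → ⌈·⌉ = 954
j=6: r + 5k = 1191.367714… → ⌈·⌉ = 1192
j=7: r + 6k = 1429.224857… → ⌈·⌉ = 1430
j=8: r + 7k = 1667.082 → ⌈·⌉ = 1668
j=9: r + 8k = 1904.939142… → ⌈·⌉ = 1905
j=10: r + 9k = 2142.796285… → ⌈·⌉ = 2143
j=11: r + 10k = 2380.653428… → ⌈·⌉ = 2381
j=12: r + 11k = 2618.510571… → ⌈·⌉ = 2619
j=13: r + 12k = 2856.367714… → ⌈·⌉ = 2857
j=14: r + 13k = 3094.224857… → ⌈·⌉ = 3095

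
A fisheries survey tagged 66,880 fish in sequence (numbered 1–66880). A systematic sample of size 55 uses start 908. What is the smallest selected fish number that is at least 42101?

k = 66880/55 = 1216
Steps past start: ⌈(42101 − 908)/1216⌉ = ⌈41193/1216⌉ = 34
Selected fish: 908 + 34×1216 = 42252

42252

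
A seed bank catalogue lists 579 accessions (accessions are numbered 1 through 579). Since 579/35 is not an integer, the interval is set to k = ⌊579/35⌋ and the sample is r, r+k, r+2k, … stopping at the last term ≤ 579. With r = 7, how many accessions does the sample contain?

36

k = ⌊579/35⌋ = 16
Achieved size = ⌊(579 − 7)/16⌋ + 1 = ⌊572/16⌋ + 1 = 35 + 1 = 36
(last selection: 7 + 35×16 = 567 ≤ 579; next would be 583 > 579)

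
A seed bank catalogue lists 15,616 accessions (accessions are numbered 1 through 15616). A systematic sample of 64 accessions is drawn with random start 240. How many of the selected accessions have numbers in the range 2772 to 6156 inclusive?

k = 15616/64 = 244
First selection ≥ 2772: 240 + ⌈(2772−240)/244⌉·244 = 240 + 11×244 = 2924
Last selection ≤ 6156: 240 + ⌊(6156−240)/244⌋·244 = 240 + 24×244 = 6096
Count = 24 − 11 + 1 = 14

14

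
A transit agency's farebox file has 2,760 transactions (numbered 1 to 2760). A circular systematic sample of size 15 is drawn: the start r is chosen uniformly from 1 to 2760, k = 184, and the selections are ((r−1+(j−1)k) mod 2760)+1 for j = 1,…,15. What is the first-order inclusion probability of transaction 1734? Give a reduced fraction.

For each position j, as r ranges over 1…2760 the j-th selection hits every transaction exactly once, so transaction 1734 is selected for exactly 15 of the 2760 starts.
Inclusion probability = 15/2760 = 1/184.

1/184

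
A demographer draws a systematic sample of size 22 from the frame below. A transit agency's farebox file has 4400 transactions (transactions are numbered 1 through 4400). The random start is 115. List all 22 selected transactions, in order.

k = N/n = 4400/22 = 200
transaction 1: 115
transaction 2: 115 + 200 = 315
transaction 3: 315 + 200 = 515
transaction 4: 515 + 200 = 715
transaction 5: 715 + 200 = 915
transaction 6: 915 + 200 = 1115
transaction 7: 1115 + 200 = 1315
transaction 8: 1315 + 200 = 1515
transaction 9: 1515 + 200 = 1715
transaction 10: 1715 + 200 = 1915
transaction 11: 1915 + 200 = 2115
transaction 12: 2115 + 200 = 2315
transaction 13: 2315 + 200 = 2515
transaction 14: 2515 + 200 = 2715
transaction 15: 2715 + 200 = 2915
transaction 16: 2915 + 200 = 3115
transaction 17: 3115 + 200 = 3315
transaction 18: 3315 + 200 = 3515
transaction 19: 3515 + 200 = 3715
transaction 20: 3715 + 200 = 3915
transaction 21: 3915 + 200 = 4115
transaction 22: 4115 + 200 = 4315

115, 315, 515, 715, 915, 1115, 1315, 1515, 1715, 1915, 2115, 2315, 2515, 2715, 2915, 3115, 3315, 3515, 3715, 3915, 4115, 4315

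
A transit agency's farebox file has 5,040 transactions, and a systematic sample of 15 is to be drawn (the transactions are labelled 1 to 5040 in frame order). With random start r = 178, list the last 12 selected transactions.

k = N/n = 5040/15 = 336
4th selection = 178 + 3×336 = 1186
5th: 1186 + 336 = 1522
6th: 1522 + 336 = 1858
7th: 1858 + 336 = 2194
8th: 2194 + 336 = 2530
9th: 2530 + 336 = 2866
10th: 2866 + 336 = 3202
11th: 3202 + 336 = 3538
12th: 3538 + 336 = 3874
13th: 3874 + 336 = 4210
14th: 4210 + 336 = 4546
15th: 4546 + 336 = 4882

1186, 1522, 1858, 2194, 2530, 2866, 3202, 3538, 3874, 4210, 4546, 4882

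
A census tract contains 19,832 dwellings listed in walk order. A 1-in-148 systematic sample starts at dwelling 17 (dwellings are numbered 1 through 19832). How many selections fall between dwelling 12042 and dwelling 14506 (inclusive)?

16

k = 148
First selection ≥ 12042: 17 + ⌈(12042−17)/148⌉·148 = 17 + 82×148 = 12153
Last selection ≤ 14506: 17 + ⌊(14506−17)/148⌋·148 = 17 + 97×148 = 14373
Count = 97 − 82 + 1 = 16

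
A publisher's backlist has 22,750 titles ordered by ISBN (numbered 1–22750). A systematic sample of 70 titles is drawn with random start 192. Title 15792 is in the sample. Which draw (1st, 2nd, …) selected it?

k = 22750/70 = 325
position = (15792 − 192)/325 + 1 = 15600/325 + 1 = 48 + 1 = 49

49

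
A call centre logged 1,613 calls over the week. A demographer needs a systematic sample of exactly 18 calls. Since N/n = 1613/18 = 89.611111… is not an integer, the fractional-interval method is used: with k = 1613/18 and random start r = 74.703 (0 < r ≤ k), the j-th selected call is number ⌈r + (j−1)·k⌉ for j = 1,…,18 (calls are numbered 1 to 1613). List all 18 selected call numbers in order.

j=1: r + 0k = 74.703 → ⌈·⌉ = 75
j=2: r + 1k = 164.314111… → ⌈·⌉ = 165
j=3: r + 2k = 253.925222… → ⌈·⌉ = 254
j=4: r + 3k = 343.536333… → ⌈·⌉ = 344
j=5: r + 4k = 433.147444… → ⌈·⌉ = 434
j=6: r + 5k = 522.758555… → ⌈·⌉ = 523
j=7: r + 6k = 612.369666… → ⌈·⌉ = 613
j=8: r + 7k = 701.980777… → ⌈·⌉ = 702
j=9: r + 8k = 791.591888… → ⌈·⌉ = 792
j=10: r + 9k = 881.203 → ⌈·⌉ = 882
j=11: r + 10k = 970.814111… → ⌈·⌉ = 971
j=12: r + 11k = 1060.425222… → ⌈·⌉ = 1061
j=13: r + 12k = 1150.036333… → ⌈·⌉ = 1151
j=14: r + 13k = 1239.647444… → ⌈·⌉ = 1240
j=15: r + 14k = 1329.258555… → ⌈·⌉ = 1330
j=16: r + 15k = 1418.869666… → ⌈·⌉ = 1419
j=17: r + 16k = 1508.480777… → ⌈·⌉ = 1509
j=18: r + 17k = 1598.091888… → ⌈·⌉ = 1599

75, 165, 254, 344, 434, 523, 613, 702, 792, 882, 971, 1061, 1151, 1240, 1330, 1419, 1509, 1599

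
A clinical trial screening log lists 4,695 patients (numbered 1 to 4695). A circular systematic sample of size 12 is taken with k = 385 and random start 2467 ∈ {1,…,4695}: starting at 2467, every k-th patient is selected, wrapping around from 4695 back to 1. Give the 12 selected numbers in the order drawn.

Selection 1: 2467
Selection 2: 2467 + 385 = 2852
Selection 3: 2852 + 385 = 3237
Selection 4: 3237 + 385 = 3622
Selection 5: 3622 + 385 = 4007
Selection 6: 4007 + 385 = 4392
Selection 7: 4392 + 385 = 4777 → 4777 − 4695 = 82
Selection 8: 82 + 385 = 467
Selection 9: 467 + 385 = 852
Selection 10: 852 + 385 = 1237
Selection 11: 1237 + 385 = 1622
Selection 12: 1622 + 385 = 2007

2467, 2852, 3237, 3622, 4007, 4392, 82, 467, 852, 1237, 1622, 2007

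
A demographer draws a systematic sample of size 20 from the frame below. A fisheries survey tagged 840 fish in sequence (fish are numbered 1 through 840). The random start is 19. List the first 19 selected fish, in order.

k = N/n = 840/20 = 42
fish 1: 19
fish 2: 19 + 42 = 61
fish 3: 61 + 42 = 103
fish 4: 103 + 42 = 145
fish 5: 145 + 42 = 187
fish 6: 187 + 42 = 229
fish 7: 229 + 42 = 271
fish 8: 271 + 42 = 313
fish 9: 313 + 42 = 355
fish 10: 355 + 42 = 397
fish 11: 397 + 42 = 439
fish 12: 439 + 42 = 481
fish 13: 481 + 42 = 523
fish 14: 523 + 42 = 565
fish 15: 565 + 42 = 607
fish 16: 607 + 42 = 649
fish 17: 649 + 42 = 691
fish 18: 691 + 42 = 733
fish 19: 733 + 42 = 775

19, 61, 103, 145, 187, 229, 271, 313, 355, 397, 439, 481, 523, 565, 607, 649, 691, 733, 775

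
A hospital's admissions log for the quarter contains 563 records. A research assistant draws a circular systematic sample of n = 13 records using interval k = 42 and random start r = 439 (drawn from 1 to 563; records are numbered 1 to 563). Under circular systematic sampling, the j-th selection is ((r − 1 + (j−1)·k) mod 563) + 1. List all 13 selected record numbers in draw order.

Selection 1: 439
Selection 2: 439 + 42 = 481
Selection 3: 481 + 42 = 523
Selection 4: 523 + 42 = 565 → 565 − 563 = 2
Selection 5: 2 + 42 = 44
Selection 6: 44 + 42 = 86
Selection 7: 86 + 42 = 128
Selection 8: 128 + 42 = 170
Selection 9: 170 + 42 = 212
Selection 10: 212 + 42 = 254
Selection 11: 254 + 42 = 296
Selection 12: 296 + 42 = 338
Selection 13: 338 + 42 = 380

439, 481, 523, 2, 44, 86, 128, 170, 212, 254, 296, 338, 380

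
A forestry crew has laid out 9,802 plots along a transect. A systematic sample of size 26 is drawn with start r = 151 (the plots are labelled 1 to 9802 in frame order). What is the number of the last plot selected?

k = 9802/26 = 377
26th selection = r + (26−1)·k = 151 + 25×377 = 151 + 9425 = 9576

9576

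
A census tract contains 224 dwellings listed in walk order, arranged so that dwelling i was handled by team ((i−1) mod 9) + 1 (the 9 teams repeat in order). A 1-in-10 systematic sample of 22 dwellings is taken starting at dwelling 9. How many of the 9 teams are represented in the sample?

9

Consecutive selections differ by k = 10, so their team numbers differ by 10 mod 9 = 1.
gcd(10, 9) = 1, so the sample visits 9/1 = 9 distinct residues mod 9.
Start 9 is team 9; the teams hit are 1, 2, 3, 4, 5, 6, 7, 8, 9.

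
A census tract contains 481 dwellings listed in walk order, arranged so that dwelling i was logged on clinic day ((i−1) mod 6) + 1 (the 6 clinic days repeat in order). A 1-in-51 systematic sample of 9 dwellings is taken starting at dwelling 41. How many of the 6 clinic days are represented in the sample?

2

Consecutive selections differ by k = 51, so their clinic day numbers differ by 51 mod 6 = 3.
gcd(51, 6) = 3, so the sample visits 6/3 = 2 distinct residues mod 6.
Start 41 is clinic day 5; the clinic days hit are 2, 5.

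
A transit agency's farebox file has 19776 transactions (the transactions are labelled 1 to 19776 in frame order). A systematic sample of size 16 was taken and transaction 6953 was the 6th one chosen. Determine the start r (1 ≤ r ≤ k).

k = 19776/16 = 1236
r = 6953 − (6−1)×1236 = 6953 − 6180 = 773

773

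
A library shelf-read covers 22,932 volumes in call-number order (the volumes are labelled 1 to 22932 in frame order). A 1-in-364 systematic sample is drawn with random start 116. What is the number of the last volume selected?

k = 364
63rd selection = r + (63−1)·k = 116 + 62×364 = 116 + 22568 = 22684

22684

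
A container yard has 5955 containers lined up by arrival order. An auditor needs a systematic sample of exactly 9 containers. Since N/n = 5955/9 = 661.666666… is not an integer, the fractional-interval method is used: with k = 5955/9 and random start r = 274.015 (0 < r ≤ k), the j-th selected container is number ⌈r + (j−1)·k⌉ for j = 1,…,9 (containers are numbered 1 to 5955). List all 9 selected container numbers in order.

275, 936, 1598, 2260, 2921, 3583, 4245, 4906, 5568

j=1: r + 0k = 274.015 → ⌈·⌉ = 275
j=2: r + 1k = 935.681666… → ⌈·⌉ = 936
j=3: r + 2k = 1597.348333… → ⌈·⌉ = 1598
j=4: r + 3k = 2259.015 → ⌈·⌉ = 2260
j=5: r + 4k = 2920.681666… → ⌈·⌉ = 2921
j=6: r + 5k = 3582.348333… → ⌈·⌉ = 3583
j=7: r + 6k = 4244.015 → ⌈·⌉ = 4245
j=8: r + 7k = 4905.681666… → ⌈·⌉ = 4906
j=9: r + 8k = 5567.348333… → ⌈·⌉ = 5568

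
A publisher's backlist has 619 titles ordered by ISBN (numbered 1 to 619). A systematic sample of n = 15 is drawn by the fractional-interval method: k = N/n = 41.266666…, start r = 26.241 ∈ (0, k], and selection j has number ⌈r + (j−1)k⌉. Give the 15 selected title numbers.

27, 68, 109, 151, 192, 233, 274, 316, 357, 398, 439, 481, 522, 563, 604

j=1: r + 0k = 26.241 → ⌈·⌉ = 27
j=2: r + 1k = 67.507666… → ⌈·⌉ = 68
j=3: r + 2k = 108.774333… → ⌈·⌉ = 109
j=4: r + 3k = 150.041 → ⌈·⌉ = 151
j=5: r + 4k = 191.307666… → ⌈·⌉ = 192
j=6: r + 5k = 232.574333… → ⌈·⌉ = 233
j=7: r + 6k = 273.841 → ⌈·⌉ = 274
j=8: r + 7k = 315.107666… → ⌈·⌉ = 316
j=9: r + 8k = 356.374333… → ⌈·⌉ = 357
j=10: r + 9k = 397.641 → ⌈·⌉ = 398
j=11: r + 10k = 438.907666… → ⌈·⌉ = 439
j=12: r + 11k = 480.174333… → ⌈·⌉ = 481
j=13: r + 12k = 521.441 → ⌈·⌉ = 522
j=14: r + 13k = 562.707666… → ⌈·⌉ = 563
j=15: r + 14k = 603.974333… → ⌈·⌉ = 604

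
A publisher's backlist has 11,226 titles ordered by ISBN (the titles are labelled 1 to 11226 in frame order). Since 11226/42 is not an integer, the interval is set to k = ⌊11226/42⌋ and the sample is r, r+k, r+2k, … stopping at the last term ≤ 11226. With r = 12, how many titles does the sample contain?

43

k = ⌊11226/42⌋ = 267
Achieved size = ⌊(11226 − 12)/267⌋ + 1 = ⌊11214/267⌋ + 1 = 42 + 1 = 43
(last selection: 12 + 42×267 = 11226 ≤ 11226; next would be 11493 > 11226)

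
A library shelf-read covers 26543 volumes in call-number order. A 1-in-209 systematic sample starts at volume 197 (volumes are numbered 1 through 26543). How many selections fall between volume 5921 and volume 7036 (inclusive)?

k = 209
First selection ≥ 5921: 197 + ⌈(5921−197)/209⌉·209 = 197 + 28×209 = 6049
Last selection ≤ 7036: 197 + ⌊(7036−197)/209⌋·209 = 197 + 32×209 = 6885
Count = 32 − 28 + 1 = 5

5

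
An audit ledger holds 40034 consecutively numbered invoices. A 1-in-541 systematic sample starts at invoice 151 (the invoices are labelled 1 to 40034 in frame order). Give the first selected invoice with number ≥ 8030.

k = 541
Steps past start: ⌈(8030 − 151)/541⌉ = ⌈7879/541⌉ = 15
Selected invoice: 151 + 15×541 = 8266

8266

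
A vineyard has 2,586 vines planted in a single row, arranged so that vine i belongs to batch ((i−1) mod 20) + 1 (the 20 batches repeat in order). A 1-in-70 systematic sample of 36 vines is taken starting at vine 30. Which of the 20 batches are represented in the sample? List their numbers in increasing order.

10, 20

Consecutive selections differ by k = 70, so their batch numbers differ by 70 mod 20 = 10.
gcd(70, 20) = 10, so the sample visits 20/10 = 2 distinct residues mod 20.
Start 30 is batch 10; the batches hit are 10, 20.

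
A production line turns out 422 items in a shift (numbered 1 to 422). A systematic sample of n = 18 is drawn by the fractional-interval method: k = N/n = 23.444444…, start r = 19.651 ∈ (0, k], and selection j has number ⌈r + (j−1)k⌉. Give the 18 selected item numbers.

j=1: r + 0k = 19.651 → ⌈·⌉ = 20
j=2: r + 1k = 43.095444… → ⌈·⌉ = 44
j=3: r + 2k = 66.539888… → ⌈·⌉ = 67
j=4: r + 3k = 89.984333… → ⌈·⌉ = 90
j=5: r + 4k = 113.428777… → ⌈·⌉ = 114
j=6: r + 5k = 136.873222… → ⌈·⌉ = 137
j=7: r + 6k = 160.317666… → ⌈·⌉ = 161
j=8: r + 7k = 183.762111… → ⌈·⌉ = 184
j=9: r + 8k = 207.206555… → ⌈·⌉ = 208
j=10: r + 9k = 230.651 → ⌈·⌉ = 231
j=11: r + 10k = 254.095444… → ⌈·⌉ = 255
j=12: r + 11k = 277.539888… → ⌈·⌉ = 278
j=13: r + 12k = 300.984333… → ⌈·⌉ = 301
j=14: r + 13k = 324.428777… → ⌈·⌉ = 325
j=15: r + 14k = 347.873222… → ⌈·⌉ = 348
j=16: r + 15k = 371.317666… → ⌈·⌉ = 372
j=17: r + 16k = 394.762111… → ⌈·⌉ = 395
j=18: r + 17k = 418.206555… → ⌈·⌉ = 419

20, 44, 67, 90, 114, 137, 161, 184, 208, 231, 255, 278, 301, 325, 348, 372, 395, 419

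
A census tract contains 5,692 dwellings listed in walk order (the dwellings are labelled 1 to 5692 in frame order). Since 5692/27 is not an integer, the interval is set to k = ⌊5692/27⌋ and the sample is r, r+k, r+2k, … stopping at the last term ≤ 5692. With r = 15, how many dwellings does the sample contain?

k = ⌊5692/27⌋ = 210
Achieved size = ⌊(5692 − 15)/210⌋ + 1 = ⌊5677/210⌋ + 1 = 27 + 1 = 28
(last selection: 15 + 27×210 = 5685 ≤ 5692; next would be 5895 > 5692)

28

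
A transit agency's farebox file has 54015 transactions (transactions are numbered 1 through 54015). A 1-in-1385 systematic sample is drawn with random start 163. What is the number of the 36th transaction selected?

k = 1385
36th selection = r + (36−1)·k = 163 + 35×1385 = 163 + 48475 = 48638

48638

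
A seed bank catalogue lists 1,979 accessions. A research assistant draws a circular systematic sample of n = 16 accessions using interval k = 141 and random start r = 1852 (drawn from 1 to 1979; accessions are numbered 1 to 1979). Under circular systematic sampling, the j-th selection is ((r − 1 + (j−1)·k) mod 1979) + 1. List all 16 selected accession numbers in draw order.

Selection 1: 1852
Selection 2: 1852 + 141 = 1993 → 1993 − 1979 = 14
Selection 3: 14 + 141 = 155
Selection 4: 155 + 141 = 296
Selection 5: 296 + 141 = 437
Selection 6: 437 + 141 = 578
Selection 7: 578 + 141 = 719
Selection 8: 719 + 141 = 860
Selection 9: 860 + 141 = 1001
Selection 10: 1001 + 141 = 1142
Selection 11: 1142 + 141 = 1283
Selection 12: 1283 + 141 = 1424
Selection 13: 1424 + 141 = 1565
Selection 14: 1565 + 141 = 1706
Selection 15: 1706 + 141 = 1847
Selection 16: 1847 + 141 = 1988 → 1988 − 1979 = 9

1852, 14, 155, 296, 437, 578, 719, 860, 1001, 1142, 1283, 1424, 1565, 1706, 1847, 9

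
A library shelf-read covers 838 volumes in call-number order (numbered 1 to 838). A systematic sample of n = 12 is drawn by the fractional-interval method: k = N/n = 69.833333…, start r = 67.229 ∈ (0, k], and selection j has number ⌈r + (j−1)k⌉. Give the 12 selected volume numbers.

j=1: r + 0k = 67.229 → ⌈·⌉ = 68
j=2: r + 1k = 137.062333… → ⌈·⌉ = 138
j=3: r + 2k = 206.895666… → ⌈·⌉ = 207
j=4: r + 3k = 276.729 → ⌈·⌉ = 277
j=5: r + 4k = 346.562333… → ⌈·⌉ = 347
j=6: r + 5k = 416.395666… → ⌈·⌉ = 417
j=7: r + 6k = 486.229 → ⌈·⌉ = 487
j=8: r + 7k = 556.062333… → ⌈·⌉ = 557
j=9: r + 8k = 625.895666… → ⌈·⌉ = 626
j=10: r + 9k = 695.729 → ⌈·⌉ = 696
j=11: r + 10k = 765.562333… → ⌈·⌉ = 766
j=12: r + 11k = 835.395666… → ⌈·⌉ = 836

68, 138, 207, 277, 347, 417, 487, 557, 626, 696, 766, 836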